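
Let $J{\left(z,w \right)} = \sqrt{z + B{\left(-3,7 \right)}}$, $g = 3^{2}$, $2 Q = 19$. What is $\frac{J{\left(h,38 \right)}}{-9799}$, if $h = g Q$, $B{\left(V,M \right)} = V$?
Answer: $- \frac{\sqrt{330}}{19598} \approx -0.00092693$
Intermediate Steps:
$Q = \frac{19}{2}$ ($Q = \frac{1}{2} \cdot 19 = \frac{19}{2} \approx 9.5$)
$g = 9$
$h = \frac{171}{2}$ ($h = 9 \cdot \frac{19}{2} = \frac{171}{2} \approx 85.5$)
$J{\left(z,w \right)} = \sqrt{-3 + z}$ ($J{\left(z,w \right)} = \sqrt{z - 3} = \sqrt{-3 + z}$)
$\frac{J{\left(h,38 \right)}}{-9799} = \frac{\sqrt{-3 + \frac{171}{2}}}{-9799} = \sqrt{\frac{165}{2}} \left(- \frac{1}{9799}\right) = \frac{\sqrt{330}}{2} \left(- \frac{1}{9799}\right) = - \frac{\sqrt{330}}{19598}$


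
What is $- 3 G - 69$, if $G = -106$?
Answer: $249$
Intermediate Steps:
$- 3 G - 69 = \left(-3\right) \left(-106\right) - 69 = 318 - 69 = 249$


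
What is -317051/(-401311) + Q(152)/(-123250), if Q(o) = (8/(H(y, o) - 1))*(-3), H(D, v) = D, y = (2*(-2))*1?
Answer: 97686523643/123653951875 ≈ 0.79000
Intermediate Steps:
y = -4 (y = -4*1 = -4)
Q(o) = 24/5 (Q(o) = (8/(-4 - 1))*(-3) = (8/(-5))*(-3) = (8*(-⅕))*(-3) = -8/5*(-3) = 24/5)
-317051/(-401311) + Q(152)/(-123250) = -317051/(-401311) + (24/5)/(-123250) = -317051*(-1/401311) + (24/5)*(-1/123250) = 317051/401311 - 12/308125 = 97686523643/123653951875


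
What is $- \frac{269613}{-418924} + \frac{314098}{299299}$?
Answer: $\frac{19298008349}{11398503116} \approx 1.693$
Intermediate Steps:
$- \frac{269613}{-418924} + \frac{314098}{299299} = \left(-269613\right) \left(- \frac{1}{418924}\right) + 314098 \cdot \frac{1}{299299} = \frac{269613}{418924} + \frac{314098}{299299} = \frac{19298008349}{11398503116}$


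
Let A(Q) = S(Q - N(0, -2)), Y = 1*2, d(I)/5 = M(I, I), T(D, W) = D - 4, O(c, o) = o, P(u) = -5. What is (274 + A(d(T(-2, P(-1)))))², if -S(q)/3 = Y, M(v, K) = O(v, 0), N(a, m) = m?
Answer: 71824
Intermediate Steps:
M(v, K) = 0
T(D, W) = -4 + D
d(I) = 0 (d(I) = 5*0 = 0)
Y = 2
S(q) = -6 (S(q) = -3*2 = -6)
A(Q) = -6
(274 + A(d(T(-2, P(-1)))))² = (274 - 6)² = 268² = 71824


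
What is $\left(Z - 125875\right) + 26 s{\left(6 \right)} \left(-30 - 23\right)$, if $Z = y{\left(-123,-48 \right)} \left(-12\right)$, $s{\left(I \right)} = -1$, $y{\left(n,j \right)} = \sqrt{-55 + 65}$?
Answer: $-124497 - 12 \sqrt{10} \approx -1.2454 \cdot 10^{5}$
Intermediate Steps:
$y{\left(n,j \right)} = \sqrt{10}$
$Z = - 12 \sqrt{10}$ ($Z = \sqrt{10} \left(-12\right) = - 12 \sqrt{10} \approx -37.947$)
$\left(Z - 125875\right) + 26 s{\left(6 \right)} \left(-30 - 23\right) = \left(- 12 \sqrt{10} - 125875\right) + 26 \left(-1\right) \left(-30 - 23\right) = \left(-125875 - 12 \sqrt{10}\right) - 26 \left(-30 - 23\right) = \left(-125875 - 12 \sqrt{10}\right) - -1378 = \left(-125875 - 12 \sqrt{10}\right) + 1378 = -124497 - 12 \sqrt{10}$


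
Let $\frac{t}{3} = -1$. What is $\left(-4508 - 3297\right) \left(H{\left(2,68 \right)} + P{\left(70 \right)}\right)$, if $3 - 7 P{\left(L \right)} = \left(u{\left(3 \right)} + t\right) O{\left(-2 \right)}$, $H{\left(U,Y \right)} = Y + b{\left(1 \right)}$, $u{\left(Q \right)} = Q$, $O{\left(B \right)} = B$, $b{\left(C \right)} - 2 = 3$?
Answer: $-573110$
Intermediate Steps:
$t = -3$ ($t = 3 \left(-1\right) = -3$)
$b{\left(C \right)} = 5$ ($b{\left(C \right)} = 2 + 3 = 5$)
$H{\left(U,Y \right)} = 5 + Y$ ($H{\left(U,Y \right)} = Y + 5 = 5 + Y$)
$P{\left(L \right)} = \frac{3}{7}$ ($P{\left(L \right)} = \frac{3}{7} - \frac{\left(3 - 3\right) \left(-2\right)}{7} = \frac{3}{7} - \frac{0 \left(-2\right)}{7} = \frac{3}{7} - 0 = \frac{3}{7} + 0 = \frac{3}{7}$)
$\left(-4508 - 3297\right) \left(H{\left(2,68 \right)} + P{\left(70 \right)}\right) = \left(-4508 - 3297\right) \left(\left(5 + 68\right) + \frac{3}{7}\right) = - 7805 \left(73 + \frac{3}{7}\right) = \left(-7805\right) \frac{514}{7} = -573110$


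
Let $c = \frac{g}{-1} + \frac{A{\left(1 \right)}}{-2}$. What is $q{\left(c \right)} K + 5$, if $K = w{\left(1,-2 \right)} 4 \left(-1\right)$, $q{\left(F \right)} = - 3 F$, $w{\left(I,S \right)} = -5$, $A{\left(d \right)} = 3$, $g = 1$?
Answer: $155$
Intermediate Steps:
$c = - \frac{5}{2}$ ($c = 1 \frac{1}{-1} + \frac{3}{-2} = 1 \left(-1\right) + 3 \left(- \frac{1}{2}\right) = -1 - \frac{3}{2} = - \frac{5}{2} \approx -2.5$)
$K = 20$ ($K = \left(-5\right) 4 \left(-1\right) = \left(-20\right) \left(-1\right) = 20$)
$q{\left(c \right)} K + 5 = \left(-3\right) \left(- \frac{5}{2}\right) 20 + 5 = \frac{15}{2} \cdot 20 + 5 = 150 + 5 = 155$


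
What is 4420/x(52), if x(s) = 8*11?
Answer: 1105/22 ≈ 50.227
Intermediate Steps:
x(s) = 88
4420/x(52) = 4420/88 = 4420*(1/88) = 1105/22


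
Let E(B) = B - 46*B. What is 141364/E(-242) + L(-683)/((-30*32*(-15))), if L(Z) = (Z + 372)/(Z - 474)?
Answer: 26169341311/2015956800 ≈ 12.981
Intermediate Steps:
L(Z) = (372 + Z)/(-474 + Z)
E(B) = -45*B
141364/E(-242) + L(-683)/((-30*32*(-15))) = 141364/((-45*(-242))) + ((372 - 683)/(-474 - 683))/((-30*32*(-15))) = 141364/10890 + (-311/(-1157))/((-960*(-15))) = 141364*(1/10890) - 1/1157*(-311)/14400 = 70682/5445 + (311/1157)*(1/14400) = 70682/5445 + 311/16660800 = 26169341311/2015956800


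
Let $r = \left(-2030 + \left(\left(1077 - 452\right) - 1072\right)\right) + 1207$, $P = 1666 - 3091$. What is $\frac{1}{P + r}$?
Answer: $- \frac{1}{2695} \approx -0.00037106$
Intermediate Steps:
$P = -1425$
$r = -1270$ ($r = \left(-2030 + \left(625 - 1072\right)\right) + 1207 = \left(-2030 - 447\right) + 1207 = -2477 + 1207 = -1270$)
$\frac{1}{P + r} = \frac{1}{-1425 - 1270} = \frac{1}{-2695} = - \frac{1}{2695}$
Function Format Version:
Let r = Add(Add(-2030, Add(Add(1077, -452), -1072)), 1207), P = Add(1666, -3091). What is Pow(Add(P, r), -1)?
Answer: Rational(-1, 2695) ≈ -0.00037106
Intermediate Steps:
P = -1425
r = -1270 (r = Add(Add(-2030, Add(625, -1072)), 1207) = Add(Add(-2030, -447), 1207) = Add(-2477, 1207) = -1270)
Pow(Add(P, r), -1) = Pow(Add(-1425, -1270), -1) = Pow(-2695, -1) = Rational(-1, 2695)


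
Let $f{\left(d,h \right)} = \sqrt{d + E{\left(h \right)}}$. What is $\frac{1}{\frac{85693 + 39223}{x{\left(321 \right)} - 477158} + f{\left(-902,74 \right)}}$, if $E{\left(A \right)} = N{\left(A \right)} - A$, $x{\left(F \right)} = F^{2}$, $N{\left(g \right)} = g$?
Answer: $- \frac{2124236326}{5739213990297} - \frac{139963529689 i \sqrt{902}}{126262707786534} \approx -0.00037013 - 0.033292 i$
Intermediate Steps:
$E{\left(A \right)} = 0$ ($E{\left(A \right)} = A - A = 0$)
$f{\left(d,h \right)} = \sqrt{d}$ ($f{\left(d,h \right)} = \sqrt{d + 0} = \sqrt{d}$)
$\frac{1}{\frac{85693 + 39223}{x{\left(321 \right)} - 477158} + f{\left(-902,74 \right)}} = \frac{1}{\frac{85693 + 39223}{321^{2} - 477158} + \sqrt{-902}} = \frac{1}{\frac{124916}{103041 - 477158} + i \sqrt{902}} = \frac{1}{\frac{124916}{-374117} + i \sqrt{902}} = \frac{1}{124916 \left(- \frac{1}{374117}\right) + i \sqrt{902}} = \frac{1}{- \frac{124916}{374117} + i \sqrt{902}}$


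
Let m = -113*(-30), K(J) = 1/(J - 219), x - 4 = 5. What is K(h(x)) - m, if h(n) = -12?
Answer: -783091/231 ≈ -3390.0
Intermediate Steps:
x = 9 (x = 4 + 5 = 9)
K(J) = 1/(-219 + J)
m = 3390
K(h(x)) - m = 1/(-219 - 12) - 1*3390 = 1/(-231) - 3390 = -1/231 - 3390 = -783091/231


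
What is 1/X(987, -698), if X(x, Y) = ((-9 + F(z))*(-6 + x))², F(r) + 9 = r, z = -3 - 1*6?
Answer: 1/701561169 ≈ 1.4254e-9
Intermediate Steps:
z = -9 (z = -3 - 6 = -9)
F(r) = -9 + r
X(x, Y) = (162 - 27*x)² (X(x, Y) = ((-9 + (-9 - 9))*(-6 + x))² = ((-9 - 18)*(-6 + x))² = (-27*(-6 + x))² = (162 - 27*x)²)
1/X(987, -698) = 1/(729*(-6 + 987)²) = 1/(729*981²) = 1/(729*962361) = 1/701561169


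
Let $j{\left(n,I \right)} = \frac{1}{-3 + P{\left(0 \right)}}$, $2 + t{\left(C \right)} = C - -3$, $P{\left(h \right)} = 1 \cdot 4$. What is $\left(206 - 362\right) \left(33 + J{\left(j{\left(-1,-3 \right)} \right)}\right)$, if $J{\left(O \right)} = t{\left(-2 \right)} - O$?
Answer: $-4836$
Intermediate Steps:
$P{\left(h \right)} = 4$
$t{\left(C \right)} = 1 + C$ ($t{\left(C \right)} = -2 + \left(C - -3\right) = -2 + \left(C + 3\right) = -2 + \left(3 + C\right) = 1 + C$)
$j{\left(n,I \right)} = 1$ ($j{\left(n,I \right)} = \frac{1}{-3 + 4} = 1^{-1} = 1$)
$J{\left(O \right)} = -1 - O$ ($J{\left(O \right)} = \left(1 - 2\right) - O = -1 - O$)
$\left(206 - 362\right) \left(33 + J{\left(j{\left(-1,-3 \right)} \right)}\right) = \left(206 - 362\right) \left(33 - 2\right) = - 156 \left(33 - 2\right) = \left(-156\right) 31 = -4836$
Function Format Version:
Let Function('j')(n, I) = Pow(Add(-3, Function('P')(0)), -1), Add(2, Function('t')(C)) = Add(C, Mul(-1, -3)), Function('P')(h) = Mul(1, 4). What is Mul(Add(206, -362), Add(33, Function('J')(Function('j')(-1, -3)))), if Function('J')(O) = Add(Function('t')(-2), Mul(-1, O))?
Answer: -4836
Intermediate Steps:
Function('P')(h) = 4
Function('t')(C) = Add(1, C) (Function('t')(C) = Add(-2, Add(C, Mul(-1, -3))) = Add(-2, Add(C, 3)) = Add(-2, Add(3, C)) = Add(1, C))
Function('j')(n, I) = 1 (Function('j')(n, I) = Pow(Add(-3, 4), -1) = Pow(1, -1) = 1)
Function('J')(O) = Add(-1, Mul(-1, O)) (Function('J')(O) = Add(Add(1, -2), Mul(-1, O)) = Add(-1, Mul(-1, O)))
Mul(Add(206, -362), Add(33, Function('J')(Function('j')(-1, -3)))) = Mul(Add(206, -362), Add(33, Add(-1, Mul(-1, 1)))) = Mul(-156, Add(33, Add(-1, -1))) = Mul(-156, Add(33, -2)) = Mul(-156, 31) = -4836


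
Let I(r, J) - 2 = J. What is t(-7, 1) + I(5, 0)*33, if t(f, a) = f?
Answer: 59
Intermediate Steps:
I(r, J) = 2 + J
t(-7, 1) + I(5, 0)*33 = -7 + (2 + 0)*33 = -7 + 2*33 = -7 + 66 = 59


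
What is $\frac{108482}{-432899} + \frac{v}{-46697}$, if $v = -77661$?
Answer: $\frac{28553585285}{20215084603} \approx 1.4125$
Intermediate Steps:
$\frac{108482}{-432899} + \frac{v}{-46697} = \frac{108482}{-432899} - \frac{77661}{-46697} = 108482 \left(- \frac{1}{432899}\right) - - \frac{77661}{46697} = - \frac{108482}{432899} + \frac{77661}{46697} = \frac{28553585285}{20215084603}$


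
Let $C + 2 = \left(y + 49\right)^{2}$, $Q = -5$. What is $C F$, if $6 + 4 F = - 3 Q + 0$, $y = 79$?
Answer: $\frac{73719}{2} \approx 36860.0$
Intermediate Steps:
$C = 16382$ ($C = -2 + \left(79 + 49\right)^{2} = -2 + 128^{2} = -2 + 16384 = 16382$)
$F = \frac{9}{4}$ ($F = - \frac{3}{2} + \frac{\left(-3\right) \left(-5\right) + 0}{4} = - \frac{3}{2} + \frac{15 + 0}{4} = - \frac{3}{2} + \frac{1}{4} \cdot 15 = - \frac{3}{2} + \frac{15}{4} = \frac{9}{4} \approx 2.25$)
$C F = 16382 \cdot \frac{9}{4} = \frac{73719}{2}$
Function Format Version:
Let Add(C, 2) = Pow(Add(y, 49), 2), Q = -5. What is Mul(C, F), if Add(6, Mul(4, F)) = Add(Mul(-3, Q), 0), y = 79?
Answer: Rational(73719, 2) ≈ 36860.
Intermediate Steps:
C = 16382 (C = Add(-2, Pow(Add(79, 49), 2)) = Add(-2, Pow(128, 2)) = Add(-2, 16384) = 16382)
F = Rational(9, 4) (F = Add(Rational(-3, 2), Mul(Rational(1, 4), Add(Mul(-3, -5), 0))) = Add(Rational(-3, 2), Mul(Rational(1, 4), Add(15, 0))) = Add(Rational(-3, 2), Mul(Rational(1, 4), 15)) = Add(Rational(-3, 2), Rational(15, 4)) = Rational(9, 4) ≈ 2.2500)
Mul(C, F) = Mul(16382, Rational(9, 4)) = Rational(73719, 2)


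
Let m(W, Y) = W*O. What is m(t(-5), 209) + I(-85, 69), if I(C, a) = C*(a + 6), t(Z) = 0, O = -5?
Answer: -6375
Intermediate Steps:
m(W, Y) = -5*W (m(W, Y) = W*(-5) = -5*W)
I(C, a) = C*(6 + a)
m(t(-5), 209) + I(-85, 69) = -5*0 - 85*(6 + 69) = 0 - 85*75 = 0 - 6375 = -6375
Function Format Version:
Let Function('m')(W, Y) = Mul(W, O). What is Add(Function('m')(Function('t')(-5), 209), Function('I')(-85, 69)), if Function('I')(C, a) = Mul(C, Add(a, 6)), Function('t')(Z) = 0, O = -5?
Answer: -6375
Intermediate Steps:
Function('m')(W, Y) = Mul(-5, W) (Function('m')(W, Y) = Mul(W, -5) = Mul(-5, W))
Function('I')(C, a) = Mul(C, Add(6, a))
Add(Function('m')(Function('t')(-5), 209), Function('I')(-85, 69)) = Add(Mul(-5, 0), Mul(-85, Add(6, 69))) = Add(0, Mul(-85, 75)) = Add(0, -6375) = -6375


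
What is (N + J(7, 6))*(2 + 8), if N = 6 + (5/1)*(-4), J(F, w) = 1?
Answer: -130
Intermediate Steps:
N = -14 (N = 6 + (5*1)*(-4) = 6 + 5*(-4) = 6 - 20 = -14)
(N + J(7, 6))*(2 + 8) = (-14 + 1)*(2 + 8) = -13*10 = -130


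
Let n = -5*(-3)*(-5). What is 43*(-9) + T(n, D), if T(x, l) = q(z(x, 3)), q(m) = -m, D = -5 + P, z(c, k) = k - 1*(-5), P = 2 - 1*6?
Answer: -395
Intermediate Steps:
n = -75 (n = 15*(-5) = -75)
P = -4 (P = 2 - 6 = -4)
z(c, k) = 5 + k (z(c, k) = k + 5 = 5 + k)
D = -9 (D = -5 - 4 = -9)
T(x, l) = -8 (T(x, l) = -(5 + 3) = -1*8 = -8)
43*(-9) + T(n, D) = 43*(-9) - 8 = -387 - 8 = -395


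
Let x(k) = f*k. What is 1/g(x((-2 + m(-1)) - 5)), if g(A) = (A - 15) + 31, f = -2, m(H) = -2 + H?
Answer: 1/36 ≈ 0.027778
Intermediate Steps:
x(k) = -2*k
g(A) = 16 + A (g(A) = (-15 + A) + 31 = 16 + A)
1/g(x((-2 + m(-1)) - 5)) = 1/(16 - 2*((-2 + (-2 - 1)) - 5)) = 1/(16 - 2*((-2 - 3) - 5)) = 1/(16 - 2*(-5 - 5)) = 1/(16 - 2*(-10)) = 1/(16 + 20) = 1/36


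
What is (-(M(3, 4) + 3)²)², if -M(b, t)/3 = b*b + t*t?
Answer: 26873856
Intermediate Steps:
M(b, t) = -3*b² - 3*t² (M(b, t) = -3*(b*b + t*t) = -3*(b² + t²) = -3*b² - 3*t²)
(-(M(3, 4) + 3)²)² = (-((-3*3² - 3*4²) + 3)²)² = (-((-3*9 - 3*16) + 3)²)² = (-((-27 - 48) + 3)²)² = (-(-75 + 3)²)² = (-1*(-72)²)² = (-1*5184)² = (-5184)² = 26873856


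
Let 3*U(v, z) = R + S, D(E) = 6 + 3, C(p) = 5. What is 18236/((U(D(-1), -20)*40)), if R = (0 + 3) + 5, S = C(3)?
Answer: 13677/130 ≈ 105.21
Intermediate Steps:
S = 5
R = 8 (R = 3 + 5 = 8)
D(E) = 9
U(v, z) = 13/3 (U(v, z) = (8 + 5)/3 = (1/3)*13 = 13/3)
18236/((U(D(-1), -20)*40)) = 18236/(((13/3)*40)) = 18236/(520/3) = 18236*(3/520) = 13677/130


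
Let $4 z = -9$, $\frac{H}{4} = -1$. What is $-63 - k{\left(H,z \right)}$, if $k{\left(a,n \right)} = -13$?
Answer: $-50$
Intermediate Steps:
$H = -4$ ($H = 4 \left(-1\right) = -4$)
$z = - \frac{9}{4}$ ($z = \frac{1}{4} \left(-9\right) = - \frac{9}{4} \approx -2.25$)
$-63 - k{\left(H,z \right)} = -63 - -13 = -63 + 13 = -50$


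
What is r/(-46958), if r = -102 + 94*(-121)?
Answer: 5738/23479 ≈ 0.24439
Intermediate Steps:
r = -11476 (r = -102 - 11374 = -11476)
r/(-46958) = -11476/(-46958) = -11476*(-1/46958) = 5738/23479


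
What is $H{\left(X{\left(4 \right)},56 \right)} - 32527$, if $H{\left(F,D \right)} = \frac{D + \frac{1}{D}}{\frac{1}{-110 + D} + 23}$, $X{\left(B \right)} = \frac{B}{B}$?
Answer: $- \frac{1130163497}{34748} \approx -32525.0$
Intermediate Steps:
$X{\left(B \right)} = 1$
$H{\left(F,D \right)} = \frac{D + \frac{1}{D}}{23 + \frac{1}{-110 + D}}$
$H{\left(X{\left(4 \right)},56 \right)} - 32527 = \frac{-110 + 56 + 56^{3} - 110 \cdot 56^{2}}{56 \left(-2529 + 23 \cdot 56\right)} - 32527 = \frac{-110 + 56 + 175616 - 344960}{56 \left(-2529 + 1288\right)} - 32527 = \frac{-110 + 56 + 175616 - 344960}{56 \left(-1241\right)} - 32527 = \frac{1}{56} \left(- \frac{1}{1241}\right) \left(-169398\right) - 32527 = \frac{84699}{34748} - 32527 = - \frac{1130163497}{34748}$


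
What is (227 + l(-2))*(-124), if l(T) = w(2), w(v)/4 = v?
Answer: -29140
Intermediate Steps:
w(v) = 4*v
l(T) = 8 (l(T) = 4*2 = 8)
(227 + l(-2))*(-124) = (227 + 8)*(-124) = 235*(-124) = -29140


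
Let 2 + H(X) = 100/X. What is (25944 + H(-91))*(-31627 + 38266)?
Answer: 15672169458/91 ≈ 1.7222e+8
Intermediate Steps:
H(X) = -2 + 100/X
(25944 + H(-91))*(-31627 + 38266) = (25944 + (-2 + 100/(-91)))*(-31627 + 38266) = (25944 + (-2 + 100*(-1/91)))*6639 = (25944 + (-2 - 100/91))*6639 = (25944 - 282/91)*6639 = (2360622/91)*6639 = 15672169458/91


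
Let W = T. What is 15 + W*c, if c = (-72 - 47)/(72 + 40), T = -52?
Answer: 281/4 ≈ 70.250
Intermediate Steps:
W = -52
c = -17/16 (c = -119/112 = -119*1/112 = -17/16 ≈ -1.0625)
15 + W*c = 15 - 52*(-17/16) = 15 + 221/4 = 281/4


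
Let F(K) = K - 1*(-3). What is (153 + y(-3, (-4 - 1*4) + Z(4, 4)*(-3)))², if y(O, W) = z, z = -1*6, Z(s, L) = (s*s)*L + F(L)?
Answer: 21609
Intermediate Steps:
F(K) = 3 + K (F(K) = K + 3 = 3 + K)
Z(s, L) = 3 + L + L*s² (Z(s, L) = (s*s)*L + (3 + L) = s²*L + (3 + L) = L*s² + (3 + L) = 3 + L + L*s²)
z = -6
y(O, W) = -6
(153 + y(-3, (-4 - 1*4) + Z(4, 4)*(-3)))² = (153 - 6)² = 147² = 21609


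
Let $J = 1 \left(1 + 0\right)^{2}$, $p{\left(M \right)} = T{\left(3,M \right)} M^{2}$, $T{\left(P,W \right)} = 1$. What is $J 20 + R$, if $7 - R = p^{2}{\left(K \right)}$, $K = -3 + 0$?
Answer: $-54$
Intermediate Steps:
$K = -3$
$p{\left(M \right)} = M^{2}$ ($p{\left(M \right)} = 1 M^{2} = M^{2}$)
$J = 1$ ($J = 1 \cdot 1^{2} = 1 \cdot 1 = 1$)
$R = -74$ ($R = 7 - \left(\left(-3\right)^{2}\right)^{2} = 7 - 9^{2} = 7 - 81 = -74$)
$J 20 + R = 1 \cdot 20 - 74 = 20 - 74 = -54$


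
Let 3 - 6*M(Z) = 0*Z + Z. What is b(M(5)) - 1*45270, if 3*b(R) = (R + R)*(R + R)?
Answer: -1222286/27 ≈ -45270.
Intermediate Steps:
M(Z) = 1/2 - Z/6 (M(Z) = 1/2 - (0*Z + Z)/6 = 1/2 - (0 + Z)/6 = 1/2 - Z/6)
b(R) = 4*R**2/3 (b(R) = ((R + R)*(R + R))/3 = ((2*R)*(2*R))/3 = (4*R**2)/3 = 4*R**2/3)
b(M(5)) - 1*45270 = 4*(1/2 - 1/6*5)**2/3 - 1*45270 = 4*(1/2 - 5/6)**2/3 - 45270 = 4*(-1/3)**2/3 - 45270 = (4/3)*(1/9) - 45270 = 4/27 - 45270 = -1222286/27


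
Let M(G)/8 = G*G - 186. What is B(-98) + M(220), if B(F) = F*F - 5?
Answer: 395311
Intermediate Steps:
M(G) = -1488 + 8*G² (M(G) = 8*(G*G - 186) = 8*(G² - 186) = 8*(-186 + G²) = -1488 + 8*G²)
B(F) = -5 + F² (B(F) = F² - 5 = -5 + F²)
B(-98) + M(220) = (-5 + (-98)²) + (-1488 + 8*220²) = (-5 + 9604) + (-1488 + 8*48400) = 9599 + (-1488 + 387200) = 9599 + 385712 = 395311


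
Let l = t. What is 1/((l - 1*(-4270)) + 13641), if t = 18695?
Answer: 1/36606 ≈ 2.7318e-5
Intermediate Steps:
l = 18695
1/((l - 1*(-4270)) + 13641) = 1/((18695 - 1*(-4270)) + 13641) = 1/((18695 + 4270) + 13641) = 1/(22965 + 13641) = 1/36606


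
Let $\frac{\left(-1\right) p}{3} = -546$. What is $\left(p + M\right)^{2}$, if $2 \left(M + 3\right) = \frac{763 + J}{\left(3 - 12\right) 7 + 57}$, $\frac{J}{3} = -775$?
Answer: $\frac{112169281}{36} \approx 3.1158 \cdot 10^{6}$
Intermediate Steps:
$p = 1638$ ($p = \left(-3\right) \left(-546\right) = 1638$)
$J = -2325$ ($J = 3 \left(-775\right) = -2325$)
$M = \frac{763}{6}$ ($M = -3 + \frac{\left(763 - 2325\right) \frac{1}{\left(3 - 12\right) 7 + 57}}{2} = -3 + \frac{\left(-1562\right) \frac{1}{\left(-9\right) 7 + 57}}{2} = -3 + \frac{\left(-1562\right) \frac{1}{-63 + 57}}{2} = -3 + \frac{\left(-1562\right) \frac{1}{-6}}{2} = -3 + \frac{\left(-1562\right) \left(- \frac{1}{6}\right)}{2} = -3 + \frac{1}{2} \cdot \frac{781}{3} = -3 + \frac{781}{6} = \frac{763}{6} \approx 127.17$)
$\left(p + M\right)^{2} = \left(1638 + \frac{763}{6}\right)^{2} = \left(\frac{10591}{6}\right)^{2} = \frac{112169281}{36}$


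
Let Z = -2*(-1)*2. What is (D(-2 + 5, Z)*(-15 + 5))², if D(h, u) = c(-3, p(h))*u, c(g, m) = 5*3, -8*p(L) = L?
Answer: 360000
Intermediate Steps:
p(L) = -L/8
c(g, m) = 15
Z = 4 (Z = 2*2 = 4)
D(h, u) = 15*u
(D(-2 + 5, Z)*(-15 + 5))² = ((15*4)*(-15 + 5))² = (60*(-10))² = (-600)² = 360000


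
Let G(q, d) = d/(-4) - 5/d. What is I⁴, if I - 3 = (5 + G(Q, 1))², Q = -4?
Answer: 5764801/65536 ≈ 87.964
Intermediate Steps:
G(q, d) = -5/d - d/4 (G(q, d) = d*(-¼) - 5/d = -d/4 - 5/d = -5/d - d/4)
I = 49/16 (I = 3 + (5 + (-5/1 - ¼*1))² = 3 + (5 + (-5*1 - ¼))² = 3 + (5 + (-5 - ¼))² = 3 + (5 - 21/4)² = 3 + (-¼)² = 3 + 1/16 = 49/16 ≈ 3.0625)
I⁴ = (49/16)⁴ = 5764801/65536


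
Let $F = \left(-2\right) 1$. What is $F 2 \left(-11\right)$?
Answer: $44$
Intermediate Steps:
$F = -2$
$F 2 \left(-11\right) = \left(-2\right) 2 \left(-11\right) = \left(-4\right) \left(-11\right) = 44$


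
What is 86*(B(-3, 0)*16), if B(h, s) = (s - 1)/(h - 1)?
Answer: 344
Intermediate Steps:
B(h, s) = (-1 + s)/(-1 + h)
86*(B(-3, 0)*16) = 86*(((-1 + 0)/(-1 - 3))*16) = 86*((-1/(-4))*16) = 86*(-¼*(-1)*16) = 86*((¼)*16) = 86*4 = 344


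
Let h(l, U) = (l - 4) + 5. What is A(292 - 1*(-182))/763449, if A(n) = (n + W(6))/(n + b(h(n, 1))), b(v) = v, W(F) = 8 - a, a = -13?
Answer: 165/241504367 ≈ 6.8322e-7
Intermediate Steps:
h(l, U) = 1 + l (h(l, U) = (-4 + l) + 5 = 1 + l)
W(F) = 21 (W(F) = 8 - 1*(-13) = 8 + 13 = 21)
A(n) = (21 + n)/(1 + 2*n) (A(n) = (n + 21)/(n + (1 + n)) = (21 + n)/(1 + 2*n))
A(292 - 1*(-182))/763449 = ((21 + (292 - 1*(-182)))/(1 + 2*(292 - 1*(-182))))/763449 = ((21 + (292 + 182))/(1 + 2*(292 + 182)))*(1/763449) = ((21 + 474)/(1 + 2*474))*(1/763449) = (495/(1 + 948))*(1/763449) = (495/949)*(1/763449) = 165/241504367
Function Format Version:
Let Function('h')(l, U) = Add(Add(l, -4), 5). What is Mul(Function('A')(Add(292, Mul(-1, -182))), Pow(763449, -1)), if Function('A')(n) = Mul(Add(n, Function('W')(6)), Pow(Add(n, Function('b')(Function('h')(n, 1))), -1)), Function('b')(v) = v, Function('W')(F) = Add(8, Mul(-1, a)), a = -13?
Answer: Rational(165, 241504367) ≈ 6.8322e-7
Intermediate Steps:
Function('h')(l, U) = Add(1, l) (Function('h')(l, U) = Add(Add(-4, l), 5) = Add(1, l))
Function('W')(F) = 21 (Function('W')(F) = Add(8, Mul(-1, -13)) = Add(8, 13) = 21)
Function('A')(n) = Mul(Pow(Add(1, Mul(2, n)), -1), Add(21, n)) (Function('A')(n) = Mul(Add(n, 21), Pow(Add(n, Add(1, n)), -1)) = Mul(Add(21, n), Pow(Add(1, Mul(2, n)), -1)) = Mul(Pow(Add(1, Mul(2, n)), -1), Add(21, n)))
Mul(Function('A')(Add(292, Mul(-1, -182))), Pow(763449, -1)) = Mul(Mul(Pow(Add(1, Mul(2, Add(292, Mul(-1, -182)))), -1), Add(21, Add(292, Mul(-1, -182)))), Pow(763449, -1)) = Mul(Mul(Pow(Add(1, Mul(2, Add(292, 182))), -1), Add(21, Add(292, 182))), Rational(1, 763449)) = Mul(Mul(Pow(Add(1, Mul(2, 474)), -1), Add(21, 474)), Rational(1, 763449)) = Mul(Mul(Pow(Add(1, 948), -1), 495), Rational(1, 763449)) = Mul(Mul(Pow(949, -1), 495), Rational(1, 763449)) = Mul(Mul(Rational(1, 949), 495), Rational(1, 763449)) = Mul(Rational(495, 949), Rational(1, 763449)) = Rational(165, 241504367)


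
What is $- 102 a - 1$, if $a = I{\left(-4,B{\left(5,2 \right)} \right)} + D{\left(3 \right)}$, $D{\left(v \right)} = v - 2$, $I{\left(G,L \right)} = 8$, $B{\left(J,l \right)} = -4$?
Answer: $-919$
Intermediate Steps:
$D{\left(v \right)} = -2 + v$ ($D{\left(v \right)} = v - 2 = -2 + v$)
$a = 9$ ($a = 8 + \left(-2 + 3\right) = 8 + 1 = 9$)
$- 102 a - 1 = \left(-102\right) 9 - 1 = -918 - 1 = -919$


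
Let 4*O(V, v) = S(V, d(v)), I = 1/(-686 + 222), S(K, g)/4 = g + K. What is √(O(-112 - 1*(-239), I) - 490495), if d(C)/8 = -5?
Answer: 2*I*√122602 ≈ 700.29*I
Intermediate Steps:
d(C) = -40 (d(C) = 8*(-5) = -40)
S(K, g) = 4*K + 4*g (S(K, g) = 4*(g + K) = 4*(K + g) = 4*K + 4*g)
I = -1/464 (I = 1/(-464) = -1/464 ≈ -0.0021552)
O(V, v) = -40 + V (O(V, v) = (4*V + 4*(-40))/4 = (4*V - 160)/4 = (-160 + 4*V)/4 = -40 + V)
√(O(-112 - 1*(-239), I) - 490495) = √((-40 + (-112 - 1*(-239))) - 490495) = √((-40 + (-112 + 239)) - 490495) = √((-40 + 127) - 490495) = √(87 - 490495) = √(-490408) = 2*I*√122602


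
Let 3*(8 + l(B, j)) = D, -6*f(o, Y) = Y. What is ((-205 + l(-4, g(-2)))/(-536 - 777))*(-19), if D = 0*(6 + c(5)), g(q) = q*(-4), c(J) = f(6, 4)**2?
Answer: -4047/1313 ≈ -3.0823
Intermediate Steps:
f(o, Y) = -Y/6
c(J) = 4/9 (c(J) = (-1/6*4)**2 = (-2/3)**2 = 4/9)
g(q) = -4*q
D = 0 (D = 0*(6 + 4/9) = 0*(58/9) = 0)
l(B, j) = -8 (l(B, j) = -8 + (1/3)*0 = -8 + 0 = -8)
((-205 + l(-4, g(-2)))/(-536 - 777))*(-19) = ((-205 - 8)/(-536 - 777))*(-19) = -213/(-1313)*(-19) = -213*(-1/1313)*(-19) = (213/1313)*(-19) = -4047/1313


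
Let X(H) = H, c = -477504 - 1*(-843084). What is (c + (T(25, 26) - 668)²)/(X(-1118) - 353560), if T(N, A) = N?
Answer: -779029/354678 ≈ -2.1964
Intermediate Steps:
c = 365580 (c = -477504 + 843084 = 365580)
(c + (T(25, 26) - 668)²)/(X(-1118) - 353560) = (365580 + (25 - 668)²)/(-1118 - 353560) = (365580 + (-643)²)/(-354678) = (365580 + 413449)*(-1/354678) = 779029*(-1/354678) = -779029/354678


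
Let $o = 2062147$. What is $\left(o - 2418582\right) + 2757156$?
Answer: $2400721$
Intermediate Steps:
$\left(o - 2418582\right) + 2757156 = \left(2062147 - 2418582\right) + 2757156 = -356435 + 2757156 = 2400721$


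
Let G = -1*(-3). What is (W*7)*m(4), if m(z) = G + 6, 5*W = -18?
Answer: -1134/5 ≈ -226.80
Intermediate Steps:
W = -18/5 (W = (⅕)*(-18) = -18/5 ≈ -3.6000)
G = 3
m(z) = 9 (m(z) = 3 + 6 = 9)
(W*7)*m(4) = -18/5*7*9 = -126/5*9 = -1134/5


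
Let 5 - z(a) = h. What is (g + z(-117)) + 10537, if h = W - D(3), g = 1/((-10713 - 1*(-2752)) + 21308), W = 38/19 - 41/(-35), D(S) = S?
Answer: 4924562543/467145 ≈ 10542.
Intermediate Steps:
W = 111/35 (W = 38*(1/19) - 41*(-1/35) = 2 + 41/35 = 111/35 ≈ 3.1714)
g = 1/13347 (g = 1/((-10713 + 2752) + 21308) = 1/(-7961 + 21308) = 1/13347 ≈ 7.4923e-5)
h = 6/35 (h = 111/35 - 1*3 = 111/35 - 3 = 6/35 ≈ 0.17143)
z(a) = 169/35 (z(a) = 5 - 1*6/35 = 5 - 6/35 = 169/35)
(g + z(-117)) + 10537 = (1/13347 + 169/35) + 10537 = 2255678/467145 + 10537 = 4924562543/467145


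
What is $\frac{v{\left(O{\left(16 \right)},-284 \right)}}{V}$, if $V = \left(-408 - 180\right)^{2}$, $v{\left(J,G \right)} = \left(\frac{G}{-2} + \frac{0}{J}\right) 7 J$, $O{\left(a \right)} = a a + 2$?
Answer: $\frac{3053}{4116} \approx 0.74174$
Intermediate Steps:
$O{\left(a \right)} = 2 + a^{2}$ ($O{\left(a \right)} = a^{2} + 2 = 2 + a^{2}$)
$v{\left(J,G \right)} = - \frac{7 G J}{2}$ ($v{\left(J,G \right)} = \left(G \left(- \frac{1}{2}\right) + 0\right) 7 J = \left(- \frac{G}{2} + 0\right) 7 J = - \frac{G}{2} \cdot 7 J = - \frac{7 G}{2} J = - \frac{7 G J}{2}$)
$V = 345744$ ($V = \left(-588\right)^{2} = 345744$)
$\frac{v{\left(O{\left(16 \right)},-284 \right)}}{V} = \frac{\left(- \frac{7}{2}\right) \left(-284\right) \left(2 + 16^{2}\right)}{345744} = \left(- \frac{7}{2}\right) \left(-284\right) \left(2 + 256\right) \frac{1}{345744} = \left(- \frac{7}{2}\right) \left(-284\right) 258 \cdot \frac{1}{345744} = 256452 \cdot \frac{1}{345744} = \frac{3053}{4116}$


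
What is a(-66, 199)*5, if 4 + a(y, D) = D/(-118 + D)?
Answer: -625/81 ≈ -7.7160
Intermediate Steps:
a(y, D) = -4 + D/(-118 + D)
a(-66, 199)*5 = ((472 - 3*199)/(-118 + 199))*5 = ((472 - 597)/81)*5 = ((1/81)*(-125))*5 = -125/81*5 = -625/81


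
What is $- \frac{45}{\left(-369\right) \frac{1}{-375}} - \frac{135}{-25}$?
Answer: $- \frac{8268}{205} \approx -40.332$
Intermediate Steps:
$- \frac{45}{\left(-369\right) \frac{1}{-375}} - \frac{135}{-25} = - \frac{45}{\left(-369\right) \left(- \frac{1}{375}\right)} - - \frac{27}{5} = - \frac{45}{\frac{123}{125}} + \frac{27}{5} = \left(-45\right) \frac{125}{123} + \frac{27}{5} = - \frac{1875}{41} + \frac{27}{5} = - \frac{8268}{205}$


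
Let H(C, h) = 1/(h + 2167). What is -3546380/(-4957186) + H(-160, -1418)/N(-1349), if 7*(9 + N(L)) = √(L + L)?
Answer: 1264782625751/1768151409817 - I*√2698/713369 ≈ 0.71531 - 7.2813e-5*I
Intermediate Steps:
H(C, h) = 1/(2167 + h)
N(L) = -9 + √2*√L/7 (N(L) = -9 + √(L + L)/7 = -9 + √(2*L)/7 = -9 + (√2*√L)/7 = -9 + √2*√L/7)
-3546380/(-4957186) + H(-160, -1418)/N(-1349) = -3546380/(-4957186) + 1/((2167 - 1418)*(-9 + √2*√(-1349)/7)) = -3546380*(-1/4957186) + 1/(749*(-9 + √2*(I*√1349)/7)) = 1773190/2478593 + 1/(749*(-9 + I*√2698/7))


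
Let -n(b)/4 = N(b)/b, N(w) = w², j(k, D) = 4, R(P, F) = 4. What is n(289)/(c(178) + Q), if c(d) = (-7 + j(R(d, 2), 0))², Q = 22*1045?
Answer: -1156/22999 ≈ -0.050263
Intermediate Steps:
Q = 22990
c(d) = 9 (c(d) = (-7 + 4)² = (-3)² = 9)
n(b) = -4*b (n(b) = -4*b²/b = -4*b)
n(289)/(c(178) + Q) = (-4*289)/(9 + 22990) = -1156/22999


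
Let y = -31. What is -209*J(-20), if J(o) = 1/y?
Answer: 209/31 ≈ 6.7419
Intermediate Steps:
J(o) = -1/31 (J(o) = 1/(-31) = -1/31)
-209*J(-20) = -209*(-1/31) = 209/31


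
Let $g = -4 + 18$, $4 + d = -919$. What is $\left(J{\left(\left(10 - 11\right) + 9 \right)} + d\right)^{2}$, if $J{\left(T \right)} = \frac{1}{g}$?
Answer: $\frac{166952241}{196} \approx 8.518 \cdot 10^{5}$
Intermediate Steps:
$d = -923$ ($d = -4 - 919 = -923$)
$g = 14$
$J{\left(T \right)} = \frac{1}{14}$
$\left(J{\left(\left(10 - 11\right) + 9 \right)} + d\right)^{2} = \left(\frac{1}{14} - 923\right)^{2} = \left(- \frac{12921}{14}\right)^{2} = \frac{166952241}{196}$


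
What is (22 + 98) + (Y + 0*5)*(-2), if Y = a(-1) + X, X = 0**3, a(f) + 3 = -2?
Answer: 130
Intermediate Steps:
a(f) = -5 (a(f) = -3 - 2 = -5)
X = 0
Y = -5 (Y = -5 + 0 = -5)
(22 + 98) + (Y + 0*5)*(-2) = (22 + 98) + (-5 + 0*5)*(-2) = 120 + (-5 + 0)*(-2) = 120 - 5*(-2) = 120 + 10 = 130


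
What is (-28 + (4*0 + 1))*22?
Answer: -594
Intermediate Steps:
(-28 + (4*0 + 1))*22 = (-28 + (0 + 1))*22 = (-28 + 1)*22 = -27*22 = -594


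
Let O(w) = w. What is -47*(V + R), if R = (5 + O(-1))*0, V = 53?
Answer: -2491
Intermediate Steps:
R = 0 (R = (5 - 1)*0 = 4*0 = 0)
-47*(V + R) = -47*(53 + 0) = -47*53 = -2491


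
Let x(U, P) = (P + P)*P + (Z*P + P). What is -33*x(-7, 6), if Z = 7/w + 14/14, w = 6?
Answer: -3003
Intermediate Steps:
Z = 13/6 (Z = 7/6 + 14/14 = 7*(⅙) + 14*(1/14) = 7/6 + 1 = 13/6 ≈ 2.1667)
x(U, P) = 2*P² + 19*P/6 (x(U, P) = (P + P)*P + (13*P/6 + P) = (2*P)*P + 19*P/6 = 2*P² + 19*P/6)
-33*x(-7, 6) = -11*6*(19 + 12*6)/2 = -11*6*(19 + 72)/2 = -11*6*91/2 = -33*91 = -3003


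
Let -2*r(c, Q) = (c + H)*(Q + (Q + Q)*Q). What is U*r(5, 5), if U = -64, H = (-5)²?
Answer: 52800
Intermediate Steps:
H = 25
r(c, Q) = -(25 + c)*(Q + 2*Q²)/2 (r(c, Q) = -(c + 25)*(Q + (Q + Q)*Q)/2 = -(25 + c)*(Q + (2*Q)*Q)/2 = -(25 + c)*(Q + 2*Q²)/2)
U*r(5, 5) = -(-32)*5*(25 + 5 + 50*5 + 2*5*5) = -(-32)*5*(25 + 5 + 250 + 50) = -(-32)*5*330 = -64*(-825) = 52800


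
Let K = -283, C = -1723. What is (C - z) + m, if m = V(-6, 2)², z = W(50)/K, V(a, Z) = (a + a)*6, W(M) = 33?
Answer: 979496/283 ≈ 3461.1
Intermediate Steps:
V(a, Z) = 12*a (V(a, Z) = (2*a)*6 = 12*a)
z = -33/283 (z = 33/(-283) = 33*(-1/283) = -33/283 ≈ -0.11661)
m = 5184 (m = (12*(-6))² = (-72)² = 5184)
(C - z) + m = (-1723 - 1*(-33/283)) + 5184 = (-1723 + 33/283) + 5184 = -487576/283 + 5184 = 979496/283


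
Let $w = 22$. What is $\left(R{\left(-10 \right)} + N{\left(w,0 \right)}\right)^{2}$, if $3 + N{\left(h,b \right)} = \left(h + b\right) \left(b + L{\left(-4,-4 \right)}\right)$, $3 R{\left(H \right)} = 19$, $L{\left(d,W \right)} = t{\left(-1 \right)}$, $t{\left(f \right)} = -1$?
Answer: $\frac{3136}{9} \approx 348.44$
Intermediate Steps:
$L{\left(d,W \right)} = -1$
$R{\left(H \right)} = \frac{19}{3}$ ($R{\left(H \right)} = \frac{1}{3} \cdot 19 = \frac{19}{3}$)
$N{\left(h,b \right)} = -3 + \left(-1 + b\right) \left(b + h\right)$ ($N{\left(h,b \right)} = -3 + \left(h + b\right) \left(b - 1\right) = -3 + \left(b + h\right) \left(-1 + b\right) = -3 + \left(-1 + b\right) \left(b + h\right)$)
$\left(R{\left(-10 \right)} + N{\left(w,0 \right)}\right)^{2} = \left(\frac{19}{3} - \left(25 + 0\right)\right)^{2} = \left(\frac{19}{3} + \left(-3 + 0 + 0 - 22 + 0\right)\right)^{2} = \left(\frac{19}{3} - 25\right)^{2} = \left(- \frac{56}{3}\right)^{2} = \frac{3136}{9}$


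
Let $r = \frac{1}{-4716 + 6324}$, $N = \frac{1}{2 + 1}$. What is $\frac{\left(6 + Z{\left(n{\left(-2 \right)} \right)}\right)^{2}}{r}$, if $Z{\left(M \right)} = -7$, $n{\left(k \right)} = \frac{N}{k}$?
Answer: $1608$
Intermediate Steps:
$N = \frac{1}{3} \approx 0.33333$
$n{\left(k \right)} = \frac{1}{3 k}$
$r = \frac{1}{1608} \approx 0.00062189$
$\frac{\left(6 + Z{\left(n{\left(-2 \right)} \right)}\right)^{2}}{r} = \left(6 - 7\right)^{2} \frac{1}{\frac{1}{1608}} = \left(-1\right)^{2} \cdot 1608 = 1 \cdot 1608 = 1608$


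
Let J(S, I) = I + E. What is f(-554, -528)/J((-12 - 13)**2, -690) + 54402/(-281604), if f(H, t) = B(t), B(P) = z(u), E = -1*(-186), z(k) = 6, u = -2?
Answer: -404281/1971228 ≈ -0.20509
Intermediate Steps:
E = 186
B(P) = 6
f(H, t) = 6
J(S, I) = 186 + I (J(S, I) = I + 186 = 186 + I)
f(-554, -528)/J((-12 - 13)**2, -690) + 54402/(-281604) = 6/(186 - 690) + 54402/(-281604) = 6/(-504) + 54402*(-1/281604) = 6*(-1/504) - 9067/46934 = -1/84 - 9067/46934 = -404281/1971228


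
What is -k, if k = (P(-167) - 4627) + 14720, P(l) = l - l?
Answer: -10093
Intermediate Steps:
P(l) = 0
k = 10093 (k = (0 - 4627) + 14720 = -4627 + 14720 = 10093)
-k = -1*10093 = -10093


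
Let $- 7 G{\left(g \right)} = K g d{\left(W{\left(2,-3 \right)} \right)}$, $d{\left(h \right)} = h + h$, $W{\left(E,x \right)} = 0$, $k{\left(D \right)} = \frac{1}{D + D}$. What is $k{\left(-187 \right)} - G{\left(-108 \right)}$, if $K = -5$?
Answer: $- \frac{1}{374} \approx -0.0026738$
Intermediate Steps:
$k{\left(D \right)} = \frac{1}{2 D}$
$d{\left(h \right)} = 2 h$
$G{\left(g \right)} = 0$ ($G{\left(g \right)} = - \frac{- 5 g 2 \cdot 0}{7} = - \frac{- 5 g 0}{7} = \left(- \frac{1}{7}\right) 0 = 0$)
$k{\left(-187 \right)} - G{\left(-108 \right)} = \frac{1}{2 \left(-187\right)} - 0 = \frac{1}{2} \left(- \frac{1}{187}\right) + 0 = - \frac{1}{374} + 0 = - \frac{1}{374}$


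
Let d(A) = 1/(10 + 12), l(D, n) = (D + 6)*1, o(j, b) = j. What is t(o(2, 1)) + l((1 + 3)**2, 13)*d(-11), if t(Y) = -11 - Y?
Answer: -12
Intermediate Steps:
l(D, n) = 6 + D (l(D, n) = (6 + D)*1 = 6 + D)
d(A) = 1/22
t(o(2, 1)) + l((1 + 3)**2, 13)*d(-11) = (-11 - 1*2) + (6 + (1 + 3)**2)*(1/22) = (-11 - 2) + (6 + 4**2)*(1/22) = -13 + (6 + 16)*(1/22) = -13 + 22*(1/22) = -13 + 1 = -12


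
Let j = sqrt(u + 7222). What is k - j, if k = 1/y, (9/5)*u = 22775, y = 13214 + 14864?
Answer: 1/28078 - sqrt(178873)/3 ≈ -140.98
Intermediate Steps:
y = 28078
u = 113875/9 (u = (5/9)*22775 = 113875/9 ≈ 12653.)
j = sqrt(178873)/3 (j = sqrt(113875/9 + 7222) = sqrt(178873/9) = sqrt(178873)/3 ≈ 140.98)
k = 1/28078 ≈ 3.5615e-5
k - j = 1/28078 - sqrt(178873)/3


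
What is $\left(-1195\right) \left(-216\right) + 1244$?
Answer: $259364$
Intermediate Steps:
$\left(-1195\right) \left(-216\right) + 1244 = 258120 + 1244 = 259364$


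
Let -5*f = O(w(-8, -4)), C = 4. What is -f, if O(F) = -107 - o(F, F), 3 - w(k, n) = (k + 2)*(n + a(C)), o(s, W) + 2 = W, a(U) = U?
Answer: -108/5 ≈ -21.600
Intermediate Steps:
o(s, W) = -2 + W
w(k, n) = 3 - (2 + k)*(4 + n) (w(k, n) = 3 - (k + 2)*(n + 4) = 3 - (2 + k)*(4 + n))
O(F) = -105 - F (O(F) = -107 - (-2 + F) = -107 + (2 - F) = -105 - F)
f = 108/5 (f = -(-105 - (-5 - 4*(-8) - 2*(-4) - 1*(-8)*(-4)))/5 = -(-105 - (-5 + 32 + 8 - 32))/5 = -(-105 - 1*3)/5 = -(-105 - 3)/5 = -⅕*(-108) = 108/5 ≈ 21.600)
-f = -1*108/5 = -108/5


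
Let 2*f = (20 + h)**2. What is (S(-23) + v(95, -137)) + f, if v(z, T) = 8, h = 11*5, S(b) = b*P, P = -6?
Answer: 5917/2 ≈ 2958.5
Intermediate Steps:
S(b) = -6*b (S(b) = b*(-6) = -6*b)
h = 55
f = 5625/2 (f = (20 + 55)**2/2 = (1/2)*75**2 = (1/2)*5625 = 5625/2 ≈ 2812.5)
(S(-23) + v(95, -137)) + f = (-6*(-23) + 8) + 5625/2 = (138 + 8) + 5625/2 = 146 + 5625/2 = 5917/2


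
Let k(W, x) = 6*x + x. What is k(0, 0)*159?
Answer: 0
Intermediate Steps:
k(W, x) = 7*x
k(0, 0)*159 = (7*0)*159 = 0*159 = 0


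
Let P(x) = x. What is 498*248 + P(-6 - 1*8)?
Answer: 123490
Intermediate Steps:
498*248 + P(-6 - 1*8) = 498*248 + (-6 - 1*8) = 123504 + (-6 - 8) = 123504 - 14 = 123490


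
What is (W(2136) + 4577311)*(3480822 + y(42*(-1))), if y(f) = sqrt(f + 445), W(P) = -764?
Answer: 15930145481634 + 4576547*sqrt(403) ≈ 1.5930e+13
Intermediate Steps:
y(f) = sqrt(445 + f)
(W(2136) + 4577311)*(3480822 + y(42*(-1))) = (-764 + 4577311)*(3480822 + sqrt(445 + 42*(-1))) = 4576547*(3480822 + sqrt(445 - 42)) = 4576547*(3480822 + sqrt(403)) = 15930145481634 + 4576547*sqrt(403)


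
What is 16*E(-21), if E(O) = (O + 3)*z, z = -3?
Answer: 864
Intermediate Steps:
E(O) = -9 - 3*O (E(O) = (O + 3)*(-3) = (3 + O)*(-3) = -9 - 3*O)
16*E(-21) = 16*(-9 - 3*(-21)) = 16*(-9 + 63) = 16*54 = 864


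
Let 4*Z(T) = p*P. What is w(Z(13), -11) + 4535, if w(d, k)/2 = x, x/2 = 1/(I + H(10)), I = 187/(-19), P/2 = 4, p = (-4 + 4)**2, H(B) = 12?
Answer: 186011/41 ≈ 4536.9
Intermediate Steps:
p = 0 (p = 0**2 = 0)
P = 8 (P = 2*4 = 8)
I = -187/19 (I = 187*(-1/19) = -187/19 ≈ -9.8421)
Z(T) = 0 (Z(T) = (0*8)/4 = (1/4)*0 = 0)
x = 38/41 (x = 2/(-187/19 + 12) = 2/(41/19) = 2*(19/41) = 38/41 ≈ 0.92683)
w(d, k) = 76/41 (w(d, k) = 2*(38/41) = 76/41)
w(Z(13), -11) + 4535 = 76/41 + 4535 = 186011/41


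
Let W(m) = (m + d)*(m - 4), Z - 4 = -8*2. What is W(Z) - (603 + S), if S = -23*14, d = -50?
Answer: 711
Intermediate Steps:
S = -322
Z = -12 (Z = 4 - 8*2 = 4 - 16 = -12)
W(m) = (-50 + m)*(-4 + m) (W(m) = (m - 50)*(m - 4) = (-50 + m)*(-4 + m))
W(Z) - (603 + S) = (200 + (-12)² - 54*(-12)) - (603 - 322) = (200 + 144 + 648) - 1*281 = 992 - 281 = 711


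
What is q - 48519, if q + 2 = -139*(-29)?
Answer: -44490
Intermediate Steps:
q = 4029 (q = -2 - 139*(-29) = -2 + 4031 = 4029)
q - 48519 = 4029 - 48519 = -44490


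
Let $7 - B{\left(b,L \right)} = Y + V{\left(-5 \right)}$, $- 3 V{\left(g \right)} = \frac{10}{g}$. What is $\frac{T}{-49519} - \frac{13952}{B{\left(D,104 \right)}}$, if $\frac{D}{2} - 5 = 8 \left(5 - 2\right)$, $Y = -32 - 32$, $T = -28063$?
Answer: $- \frac{2066745971}{10448509} \approx -197.8$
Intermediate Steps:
$Y = -64$ ($Y = -32 - 32 = -64$)
$V{\left(g \right)} = - \frac{10}{3 g}$ ($V{\left(g \right)} = - \frac{10 \frac{1}{g}}{3} = - \frac{10}{3 g}$)
$D = 58$ ($D = 10 + 2 \cdot 8 \left(5 - 2\right) = 10 + 2 \cdot 8 \cdot 3 = 10 + 2 \cdot 24 = 10 + 48 = 58$)
$B{\left(b,L \right)} = \frac{211}{3}$ ($B{\left(b,L \right)} = 7 - \left(-64 - \frac{10}{3 \left(-5\right)}\right) = 7 - \left(-64 - - \frac{2}{3}\right) = 7 - \left(-64 + \frac{2}{3}\right) = 7 - - \frac{190}{3} = 7 + \frac{190}{3} = \frac{211}{3}$)
$\frac{T}{-49519} - \frac{13952}{B{\left(D,104 \right)}} = - \frac{28063}{-49519} - \frac{13952}{\frac{211}{3}} = \left(-28063\right) \left(- \frac{1}{49519}\right) - \frac{41856}{211} = \frac{28063}{49519} - \frac{41856}{211} = - \frac{2066745971}{10448509}$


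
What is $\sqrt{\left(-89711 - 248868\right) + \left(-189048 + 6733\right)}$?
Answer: $i \sqrt{520894} \approx 721.73 i$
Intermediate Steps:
$\sqrt{\left(-89711 - 248868\right) + \left(-189048 + 6733\right)} = \sqrt{\left(-89711 - 248868\right) - 182315} = \sqrt{-338579 - 182315} = \sqrt{-520894} = i \sqrt{520894}$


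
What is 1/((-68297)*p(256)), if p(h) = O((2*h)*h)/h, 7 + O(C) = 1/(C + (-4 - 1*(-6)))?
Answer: 33554944/62663658549 ≈ 0.00053548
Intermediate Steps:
O(C) = -7 + 1/(2 + C) (O(C) = -7 + 1/(C + (-4 - 1*(-6))) = -7 + 1/(C + (-4 + 6)) = -7 + 1/(C + 2) = -7 + 1/(2 + C))
p(h) = (-13 - 14*h²)/(h*(2 + 2*h²)) (p(h) = ((-13 - 7*2*h*h)/(2 + (2*h)*h))/h = ((-13 - 14*h²)/(2 + 2*h²))/h = (-13 - 14*h²)/(h*(2 + 2*h²)))
1/((-68297)*p(256)) = 1/((-68297)*(((½)*(-13 - 14*256²)/(256*(1 + 256²))))) = -512*(1 + 65536)/(-13 - 14*65536)/68297 = -33554944/(-13 - 917504)/68297 = -1/(68297*((½)*(1/256)*(1/65537)*(-917517))) = -1/(68297*(-917517/33554944)) = -1/68297*(-33554944/917517) = 33554944/62663658549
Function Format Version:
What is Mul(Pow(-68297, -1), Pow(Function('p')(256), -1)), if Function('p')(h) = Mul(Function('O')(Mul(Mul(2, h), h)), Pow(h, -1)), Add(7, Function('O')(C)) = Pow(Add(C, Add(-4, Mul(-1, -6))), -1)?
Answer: Rational(33554944, 62663658549) ≈ 0.00053548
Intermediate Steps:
Function('O')(C) = Add(-7, Pow(Add(2, C), -1)) (Function('O')(C) = Add(-7, Pow(Add(C, Add(-4, Mul(-1, -6))), -1)) = Add(-7, Pow(Add(C, Add(-4, 6)), -1)) = Add(-7, Pow(Add(C, 2), -1)) = Add(-7, Pow(Add(2, C), -1)))
Function('p')(h) = Mul(Pow(h, -1), Pow(Add(2, Mul(2, Pow(h, 2))), -1), Add(-13, Mul(-14, Pow(h, 2)))) (Function('p')(h) = Mul(Mul(Pow(Add(2, Mul(Mul(2, h), h)), -1), Add(-13, Mul(-7, Mul(Mul(2, h), h)))), Pow(h, -1)) = Mul(Mul(Pow(Add(2, Mul(2, Pow(h, 2))), -1), Add(-13, Mul(-7, Mul(2, Pow(h, 2))))), Pow(h, -1)) = Mul(Mul(Pow(Add(2, Mul(2, Pow(h, 2))), -1), Add(-13, Mul(-14, Pow(h, 2)))), Pow(h, -1)) = Mul(Pow(h, -1), Pow(Add(2, Mul(2, Pow(h, 2))), -1), Add(-13, Mul(-14, Pow(h, 2)))))
Mul(Pow(-68297, -1), Pow(Function('p')(256), -1)) = Mul(Pow(-68297, -1), Pow(Mul(Rational(1, 2), Pow(256, -1), Pow(Add(1, Pow(256, 2)), -1), Add(-13, Mul(-14, Pow(256, 2)))), -1)) = Mul(Rational(-1, 68297), Pow(Mul(Rational(1, 2), Rational(1, 256), Pow(Add(1, 65536), -1), Add(-13, Mul(-14, 65536))), -1)) = Mul(Rational(-1, 68297), Pow(Mul(Rational(1, 2), Rational(1, 256), Pow(65537, -1), Add(-13, -917504)), -1)) = Mul(Rational(-1, 68297), Pow(Mul(Rational(1, 2), Rational(1, 256), Rational(1, 65537), -917517), -1)) = Mul(Rational(-1, 68297), Pow(Rational(-917517, 33554944), -1)) = Mul(Rational(-1, 68297), Rational(-33554944, 917517)) = Rational(33554944, 62663658549)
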